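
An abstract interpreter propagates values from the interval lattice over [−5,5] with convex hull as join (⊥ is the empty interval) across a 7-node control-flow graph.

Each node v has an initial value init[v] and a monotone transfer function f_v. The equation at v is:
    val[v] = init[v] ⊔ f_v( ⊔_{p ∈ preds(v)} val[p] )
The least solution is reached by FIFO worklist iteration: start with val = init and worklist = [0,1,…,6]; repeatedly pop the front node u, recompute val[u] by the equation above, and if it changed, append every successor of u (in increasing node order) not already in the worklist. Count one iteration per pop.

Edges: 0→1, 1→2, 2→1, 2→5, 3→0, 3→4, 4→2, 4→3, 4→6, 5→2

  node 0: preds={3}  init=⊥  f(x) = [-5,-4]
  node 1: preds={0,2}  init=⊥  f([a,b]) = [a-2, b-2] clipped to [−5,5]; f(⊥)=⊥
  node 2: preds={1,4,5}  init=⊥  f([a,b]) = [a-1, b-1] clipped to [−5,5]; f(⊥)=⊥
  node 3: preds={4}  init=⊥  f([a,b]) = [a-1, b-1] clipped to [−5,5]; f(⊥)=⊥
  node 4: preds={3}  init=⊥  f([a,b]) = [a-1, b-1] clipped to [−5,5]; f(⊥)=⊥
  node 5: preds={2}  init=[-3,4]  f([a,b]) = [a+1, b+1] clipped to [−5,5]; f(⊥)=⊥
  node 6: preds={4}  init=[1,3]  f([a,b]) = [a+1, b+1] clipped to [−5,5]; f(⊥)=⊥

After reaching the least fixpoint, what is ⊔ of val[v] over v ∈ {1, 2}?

[-5,3]

Trace (9 dequeues):
  [1] u=0 | in ⊥ | out [-5,-4] | prev ⊥ | push {}
  [2] u=1 | in [-5,-4] | out [-5,-5] | prev ⊥ | push {}
  [3] u=2 | in [-5,4] | out [-5,3] | prev ⊥ | push {1}
  [4] u=3 | in ⊥ | out ⊥ | ==
  [5] u=4 | in ⊥ | out ⊥ | ==
  [6] u=5 | in [-5,3] | out [-4,4] | prev [-3,4] | push {2}
  [7] u=6 | in ⊥ | out [1,3] | ==
  [8] u=1 | in [-5,3] | out [-5,1] | prev [-5,-5] | push {}
  [9] u=2 | in [-5,4] | out [-5,3] | ==

Converged values:
  [0] [-5,-4]
  [1] [-5,1]
  [2] [-5,3]
  [3] ⊥
  [4] ⊥
  [5] [-4,4]
  [6] [1,3]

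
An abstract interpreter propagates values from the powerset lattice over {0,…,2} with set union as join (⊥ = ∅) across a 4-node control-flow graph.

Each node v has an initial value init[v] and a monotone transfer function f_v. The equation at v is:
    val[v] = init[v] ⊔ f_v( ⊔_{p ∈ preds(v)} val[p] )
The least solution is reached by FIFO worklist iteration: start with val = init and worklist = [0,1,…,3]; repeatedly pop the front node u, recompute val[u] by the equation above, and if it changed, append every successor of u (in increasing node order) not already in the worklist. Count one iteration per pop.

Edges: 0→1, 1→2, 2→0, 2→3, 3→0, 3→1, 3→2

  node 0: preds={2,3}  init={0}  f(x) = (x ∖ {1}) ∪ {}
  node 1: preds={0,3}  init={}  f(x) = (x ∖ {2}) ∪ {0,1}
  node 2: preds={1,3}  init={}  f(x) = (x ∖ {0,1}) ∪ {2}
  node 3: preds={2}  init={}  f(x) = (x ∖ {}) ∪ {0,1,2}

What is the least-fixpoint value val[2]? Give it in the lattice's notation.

Iteration log — 7 steps:
  step 1. node 0  ⊔preds={}  new={0}  stable
  step 2. node 1  ⊔preds={0}  new={0,1}  old={}  +wl: 
  step 3. node 2  ⊔preds={0,1}  new={2}  old={}  +wl: 0
  step 4. node 3  ⊔preds={2}  new={0,1,2}  old={}  +wl: 1,2
  step 5. node 0  ⊔preds={0,1,2}  new={0,2}  old={0}  +wl: 
  step 6. node 1  ⊔preds={0,1,2}  new={0,1}  stable
  step 7. node 2  ⊔preds={0,1,2}  new={2}  stable

Least fixpoint reached:
  node 0: {0,2}
  node 1: {0,1}
  node 2: {2}
  node 3: {0,1,2}

{2}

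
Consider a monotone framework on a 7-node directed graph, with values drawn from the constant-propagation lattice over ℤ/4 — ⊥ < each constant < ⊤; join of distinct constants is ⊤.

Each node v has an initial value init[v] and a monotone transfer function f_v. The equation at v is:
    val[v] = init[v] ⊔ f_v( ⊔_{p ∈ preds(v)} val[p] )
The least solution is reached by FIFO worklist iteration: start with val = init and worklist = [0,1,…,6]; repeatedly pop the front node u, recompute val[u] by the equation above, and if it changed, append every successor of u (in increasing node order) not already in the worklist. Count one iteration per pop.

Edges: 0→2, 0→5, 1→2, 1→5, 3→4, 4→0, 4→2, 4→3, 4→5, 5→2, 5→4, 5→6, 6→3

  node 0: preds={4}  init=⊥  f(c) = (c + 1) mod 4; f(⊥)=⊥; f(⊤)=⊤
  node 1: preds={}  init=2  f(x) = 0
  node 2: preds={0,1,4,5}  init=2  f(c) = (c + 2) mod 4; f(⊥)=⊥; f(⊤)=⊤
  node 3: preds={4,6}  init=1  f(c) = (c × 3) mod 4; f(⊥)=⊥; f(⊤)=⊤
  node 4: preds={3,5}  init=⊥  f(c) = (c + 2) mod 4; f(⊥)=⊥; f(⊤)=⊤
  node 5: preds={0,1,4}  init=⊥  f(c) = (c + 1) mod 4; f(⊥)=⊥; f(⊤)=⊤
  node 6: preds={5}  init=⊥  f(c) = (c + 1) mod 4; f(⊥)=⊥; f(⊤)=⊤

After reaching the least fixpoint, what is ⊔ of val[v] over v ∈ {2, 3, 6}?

⊤

Worklist (16 pops):
  #1 pop 0: in=⊥ → ⊥ (no change)
  #2 pop 1: in=⊥ → ⊤ (was 2); enqueue []
  #3 pop 2: in=⊤ → ⊤ (was 2); enqueue []
  #4 pop 3: in=⊥ → 1 (no change)
  #5 pop 4: in=1 → 3 (was ⊥); enqueue [0,2,3]
  #6 pop 5: in=⊤ → ⊤ (was ⊥); enqueue [4]
  #7 pop 6: in=⊤ → ⊤ (was ⊥); enqueue []
  #8 pop 0: in=3 → 0 (was ⊥); enqueue [5]
  #9 pop 2: in=⊤ → ⊤ (no change)
  #10 pop 3: in=⊤ → ⊤ (was 1); enqueue []
  #11 pop 4: in=⊤ → ⊤ (was 3); enqueue [0,2,3]
  #12 pop 5: in=⊤ → ⊤ (no change)
  #13 pop 0: in=⊤ → ⊤ (was 0); enqueue [5]
  #14 pop 2: in=⊤ → ⊤ (no change)
  #15 pop 3: in=⊤ → ⊤ (no change)
  #16 pop 5: in=⊤ → ⊤ (no change)

Fixpoint:
  val[0] = ⊤
  val[1] = ⊤
  val[2] = ⊤
  val[3] = ⊤
  val[4] = ⊤
  val[5] = ⊤
  val[6] = ⊤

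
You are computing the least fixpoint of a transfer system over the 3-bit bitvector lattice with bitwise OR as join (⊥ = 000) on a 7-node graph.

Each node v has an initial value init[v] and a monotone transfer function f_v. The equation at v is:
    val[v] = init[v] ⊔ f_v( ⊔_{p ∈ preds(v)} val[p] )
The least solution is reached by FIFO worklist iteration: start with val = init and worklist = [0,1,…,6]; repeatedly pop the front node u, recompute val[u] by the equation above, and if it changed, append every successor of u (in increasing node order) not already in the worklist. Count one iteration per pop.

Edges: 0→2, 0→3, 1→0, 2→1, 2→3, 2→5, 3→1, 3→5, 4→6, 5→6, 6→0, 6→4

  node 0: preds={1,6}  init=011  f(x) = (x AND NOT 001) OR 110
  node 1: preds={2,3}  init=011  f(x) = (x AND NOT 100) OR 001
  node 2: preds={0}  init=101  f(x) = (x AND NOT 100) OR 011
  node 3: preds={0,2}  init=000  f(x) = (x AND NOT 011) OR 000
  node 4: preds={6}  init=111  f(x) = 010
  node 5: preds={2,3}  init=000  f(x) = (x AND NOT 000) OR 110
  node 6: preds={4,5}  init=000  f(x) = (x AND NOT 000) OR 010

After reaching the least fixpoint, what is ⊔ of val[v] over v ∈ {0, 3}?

111

Trace (10 dequeues):
  [1] u=0 | in 011 | out 111 | prev 011 | push {}
  [2] u=1 | in 101 | out 011 | ==
  [3] u=2 | in 111 | out 111 | prev 101 | push {1}
  [4] u=3 | in 111 | out 100 | prev 000 | push {}
  [5] u=4 | in 000 | out 111 | ==
  [6] u=5 | in 111 | out 111 | prev 000 | push {}
  [7] u=6 | in 111 | out 111 | prev 000 | push {0,4}
  [8] u=1 | in 111 | out 011 | ==
  [9] u=0 | in 111 | out 111 | ==
  [10] u=4 | in 111 | out 111 | ==

Converged values:
  [0] 111
  [1] 011
  [2] 111
  [3] 100
  [4] 111
  [5] 111
  [6] 111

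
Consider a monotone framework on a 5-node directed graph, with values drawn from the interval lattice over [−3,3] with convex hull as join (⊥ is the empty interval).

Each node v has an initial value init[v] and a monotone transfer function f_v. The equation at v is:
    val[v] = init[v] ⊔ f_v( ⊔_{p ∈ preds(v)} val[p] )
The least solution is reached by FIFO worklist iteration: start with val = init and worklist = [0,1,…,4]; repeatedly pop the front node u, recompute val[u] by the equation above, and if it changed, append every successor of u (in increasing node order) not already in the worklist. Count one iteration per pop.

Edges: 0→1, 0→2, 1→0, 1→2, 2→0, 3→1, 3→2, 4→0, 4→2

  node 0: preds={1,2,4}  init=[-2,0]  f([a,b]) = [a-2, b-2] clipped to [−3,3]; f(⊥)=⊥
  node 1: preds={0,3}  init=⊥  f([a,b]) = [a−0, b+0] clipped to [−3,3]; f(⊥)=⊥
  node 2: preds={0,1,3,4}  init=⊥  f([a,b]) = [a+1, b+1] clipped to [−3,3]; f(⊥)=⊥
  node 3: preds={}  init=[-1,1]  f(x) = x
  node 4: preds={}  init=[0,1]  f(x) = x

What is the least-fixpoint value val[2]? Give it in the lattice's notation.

[-2,2]

Worklist (9 pops):
  #1 pop 0: in=[0,1] → [-2,0] (no change)
  #2 pop 1: in=[-2,1] → [-2,1] (was ⊥); enqueue [0]
  #3 pop 2: in=[-2,1] → [-1,2] (was ⊥); enqueue []
  #4 pop 3: in=⊥ → [-1,1] (no change)
  #5 pop 4: in=⊥ → [0,1] (no change)
  #6 pop 0: in=[-2,2] → [-3,0] (was [-2,0]); enqueue [1,2]
  #7 pop 1: in=[-3,1] → [-3,1] (was [-2,1]); enqueue [0]
  #8 pop 2: in=[-3,1] → [-2,2] (was [-1,2]); enqueue []
  #9 pop 0: in=[-3,2] → [-3,0] (no change)

Fixpoint:
  val[0] = [-3,0]
  val[1] = [-3,1]
  val[2] = [-2,2]
  val[3] = [-1,1]
  val[4] = [0,1]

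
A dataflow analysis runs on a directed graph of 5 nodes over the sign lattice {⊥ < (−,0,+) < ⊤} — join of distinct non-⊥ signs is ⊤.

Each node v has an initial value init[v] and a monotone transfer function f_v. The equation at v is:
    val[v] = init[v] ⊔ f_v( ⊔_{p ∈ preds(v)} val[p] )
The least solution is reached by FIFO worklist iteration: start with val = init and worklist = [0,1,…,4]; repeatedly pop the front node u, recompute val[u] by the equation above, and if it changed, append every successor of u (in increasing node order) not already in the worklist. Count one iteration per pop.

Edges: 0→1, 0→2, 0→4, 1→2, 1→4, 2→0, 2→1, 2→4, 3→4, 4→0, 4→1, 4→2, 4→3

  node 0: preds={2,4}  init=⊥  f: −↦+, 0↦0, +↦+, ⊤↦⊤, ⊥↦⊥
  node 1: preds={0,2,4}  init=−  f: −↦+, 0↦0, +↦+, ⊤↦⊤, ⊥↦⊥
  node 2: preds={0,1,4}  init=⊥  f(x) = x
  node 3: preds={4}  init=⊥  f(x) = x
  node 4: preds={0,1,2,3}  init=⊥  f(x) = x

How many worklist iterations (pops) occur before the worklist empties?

Trace (15 dequeues):
  [1] u=0 | in ⊥ | out ⊥ | ==
  [2] u=1 | in ⊥ | out − | ==
  [3] u=2 | in − | out − | prev ⊥ | push {0,1}
  [4] u=3 | in ⊥ | out ⊥ | ==
  [5] u=4 | in − | out − | prev ⊥ | push {2,3}
  [6] u=0 | in − | out + | prev ⊥ | push {4}
  [7] u=1 | in ⊤ | out ⊤ | prev − | push {}
  [8] u=2 | in ⊤ | out ⊤ | prev − | push {0,1}
  [9] u=3 | in − | out − | prev ⊥ | push {}
  [10] u=4 | in ⊤ | out ⊤ | prev − | push {2,3}
  [11] u=0 | in ⊤ | out ⊤ | prev + | push {4}
  [12] u=1 | in ⊤ | out ⊤ | ==
  [13] u=2 | in ⊤ | out ⊤ | ==
  [14] u=3 | in ⊤ | out ⊤ | prev − | push {}
  [15] u=4 | in ⊤ | out ⊤ | ==

Converged values:
  [0] ⊤
  [1] ⊤
  [2] ⊤
  [3] ⊤
  [4] ⊤

15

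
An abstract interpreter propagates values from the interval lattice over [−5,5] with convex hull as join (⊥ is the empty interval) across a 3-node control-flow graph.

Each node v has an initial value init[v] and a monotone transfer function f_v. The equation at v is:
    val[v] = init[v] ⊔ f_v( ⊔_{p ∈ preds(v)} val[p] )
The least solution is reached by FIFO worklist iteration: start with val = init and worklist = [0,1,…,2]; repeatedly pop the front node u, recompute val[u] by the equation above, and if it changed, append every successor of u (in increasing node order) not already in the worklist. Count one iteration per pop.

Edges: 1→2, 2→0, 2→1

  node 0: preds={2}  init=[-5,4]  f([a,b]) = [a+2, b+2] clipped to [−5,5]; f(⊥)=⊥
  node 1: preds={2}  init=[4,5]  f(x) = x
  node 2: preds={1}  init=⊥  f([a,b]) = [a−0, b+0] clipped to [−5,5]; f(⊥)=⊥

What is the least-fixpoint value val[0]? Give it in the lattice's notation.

[-5,5]

Trace (5 dequeues):
  [1] u=0 | in ⊥ | out [-5,4] | ==
  [2] u=1 | in ⊥ | out [4,5] | ==
  [3] u=2 | in [4,5] | out [4,5] | prev ⊥ | push {0,1}
  [4] u=0 | in [4,5] | out [-5,5] | prev [-5,4] | push {}
  [5] u=1 | in [4,5] | out [4,5] | ==

Converged values:
  [0] [-5,5]
  [1] [4,5]
  [2] [4,5]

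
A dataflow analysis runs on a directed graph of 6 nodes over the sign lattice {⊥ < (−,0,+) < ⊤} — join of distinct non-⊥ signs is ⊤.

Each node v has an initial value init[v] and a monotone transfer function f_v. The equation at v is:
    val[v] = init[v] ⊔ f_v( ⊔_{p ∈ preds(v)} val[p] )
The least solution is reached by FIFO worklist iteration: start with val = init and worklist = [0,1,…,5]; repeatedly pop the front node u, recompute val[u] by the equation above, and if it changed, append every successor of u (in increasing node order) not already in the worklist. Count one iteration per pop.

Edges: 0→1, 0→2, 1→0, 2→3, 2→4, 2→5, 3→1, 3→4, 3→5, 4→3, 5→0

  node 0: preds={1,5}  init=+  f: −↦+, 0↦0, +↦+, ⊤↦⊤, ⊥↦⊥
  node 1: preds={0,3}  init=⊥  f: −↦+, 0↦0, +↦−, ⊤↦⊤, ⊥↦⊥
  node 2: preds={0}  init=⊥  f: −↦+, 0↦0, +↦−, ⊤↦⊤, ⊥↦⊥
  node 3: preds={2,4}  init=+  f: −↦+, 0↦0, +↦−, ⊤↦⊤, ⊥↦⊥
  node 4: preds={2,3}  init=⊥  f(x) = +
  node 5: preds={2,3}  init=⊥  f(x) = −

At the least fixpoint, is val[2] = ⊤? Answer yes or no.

Worklist (17 pops):
  #1 pop 0: in=⊥ → + (no change)
  #2 pop 1: in=+ → − (was ⊥); enqueue [0]
  #3 pop 2: in=+ → − (was ⊥); enqueue []
  #4 pop 3: in=− → + (no change)
  #5 pop 4: in=⊤ → + (was ⊥); enqueue [3]
  #6 pop 5: in=⊤ → − (was ⊥); enqueue []
  #7 pop 0: in=− → + (no change)
  #8 pop 3: in=⊤ → ⊤ (was +); enqueue [1,4,5]
  #9 pop 1: in=⊤ → ⊤ (was −); enqueue [0]
  #10 pop 4: in=⊤ → + (no change)
  #11 pop 5: in=⊤ → − (no change)
  #12 pop 0: in=⊤ → ⊤ (was +); enqueue [1,2]
  #13 pop 1: in=⊤ → ⊤ (no change)
  #14 pop 2: in=⊤ → ⊤ (was −); enqueue [3,4,5]
  #15 pop 3: in=⊤ → ⊤ (no change)
  #16 pop 4: in=⊤ → + (no change)
  #17 pop 5: in=⊤ → − (no change)

Fixpoint:
  val[0] = ⊤
  val[1] = ⊤
  val[2] = ⊤
  val[3] = ⊤
  val[4] = +
  val[5] = −

yes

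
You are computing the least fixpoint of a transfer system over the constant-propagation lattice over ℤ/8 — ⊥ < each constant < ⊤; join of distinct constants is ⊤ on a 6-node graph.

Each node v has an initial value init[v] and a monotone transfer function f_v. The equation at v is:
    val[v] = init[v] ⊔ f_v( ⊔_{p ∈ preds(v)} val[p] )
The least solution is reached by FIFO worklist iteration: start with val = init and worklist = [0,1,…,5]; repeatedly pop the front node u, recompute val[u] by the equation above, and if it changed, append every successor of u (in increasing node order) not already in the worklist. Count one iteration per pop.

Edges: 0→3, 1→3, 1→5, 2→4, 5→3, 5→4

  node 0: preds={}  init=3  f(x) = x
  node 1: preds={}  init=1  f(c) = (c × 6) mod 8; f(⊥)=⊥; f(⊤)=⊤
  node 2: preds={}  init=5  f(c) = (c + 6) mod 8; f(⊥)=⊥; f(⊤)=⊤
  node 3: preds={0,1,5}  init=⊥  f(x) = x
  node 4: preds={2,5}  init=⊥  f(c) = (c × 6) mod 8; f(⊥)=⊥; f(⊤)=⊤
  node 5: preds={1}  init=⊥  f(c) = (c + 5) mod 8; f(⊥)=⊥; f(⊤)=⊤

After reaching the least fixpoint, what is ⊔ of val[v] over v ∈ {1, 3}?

Worklist (8 pops):
  #1 pop 0: in=⊥ → 3 (no change)
  #2 pop 1: in=⊥ → 1 (no change)
  #3 pop 2: in=⊥ → 5 (no change)
  #4 pop 3: in=⊤ → ⊤ (was ⊥); enqueue []
  #5 pop 4: in=5 → 6 (was ⊥); enqueue []
  #6 pop 5: in=1 → 6 (was ⊥); enqueue [3,4]
  #7 pop 3: in=⊤ → ⊤ (no change)
  #8 pop 4: in=⊤ → ⊤ (was 6); enqueue []

Fixpoint:
  val[0] = 3
  val[1] = 1
  val[2] = 5
  val[3] = ⊤
  val[4] = ⊤
  val[5] = 6

⊤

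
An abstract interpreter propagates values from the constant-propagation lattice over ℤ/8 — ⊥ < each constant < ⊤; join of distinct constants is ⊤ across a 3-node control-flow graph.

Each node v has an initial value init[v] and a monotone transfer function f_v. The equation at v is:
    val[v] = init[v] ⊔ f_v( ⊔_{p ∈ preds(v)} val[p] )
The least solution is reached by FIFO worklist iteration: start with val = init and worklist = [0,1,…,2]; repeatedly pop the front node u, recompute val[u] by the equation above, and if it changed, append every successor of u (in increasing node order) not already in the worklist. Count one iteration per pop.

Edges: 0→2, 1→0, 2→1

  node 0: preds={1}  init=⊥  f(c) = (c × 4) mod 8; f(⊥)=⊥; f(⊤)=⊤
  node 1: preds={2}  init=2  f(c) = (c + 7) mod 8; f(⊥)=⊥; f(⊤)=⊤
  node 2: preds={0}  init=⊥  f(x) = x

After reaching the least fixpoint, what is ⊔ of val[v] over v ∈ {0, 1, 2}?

⊤

Iteration log — 7 steps:
  step 1. node 0  ⊔preds=2  new=0  old=⊥  +wl: 
  step 2. node 1  ⊔preds=⊥  new=2  stable
  step 3. node 2  ⊔preds=0  new=0  old=⊥  +wl: 1
  step 4. node 1  ⊔preds=0  new=⊤  old=2  +wl: 0
  step 5. node 0  ⊔preds=⊤  new=⊤  old=0  +wl: 2
  step 6. node 2  ⊔preds=⊤  new=⊤  old=0  +wl: 1
  step 7. node 1  ⊔preds=⊤  new=⊤  stable

Least fixpoint reached:
  node 0: ⊤
  node 1: ⊤
  node 2: ⊤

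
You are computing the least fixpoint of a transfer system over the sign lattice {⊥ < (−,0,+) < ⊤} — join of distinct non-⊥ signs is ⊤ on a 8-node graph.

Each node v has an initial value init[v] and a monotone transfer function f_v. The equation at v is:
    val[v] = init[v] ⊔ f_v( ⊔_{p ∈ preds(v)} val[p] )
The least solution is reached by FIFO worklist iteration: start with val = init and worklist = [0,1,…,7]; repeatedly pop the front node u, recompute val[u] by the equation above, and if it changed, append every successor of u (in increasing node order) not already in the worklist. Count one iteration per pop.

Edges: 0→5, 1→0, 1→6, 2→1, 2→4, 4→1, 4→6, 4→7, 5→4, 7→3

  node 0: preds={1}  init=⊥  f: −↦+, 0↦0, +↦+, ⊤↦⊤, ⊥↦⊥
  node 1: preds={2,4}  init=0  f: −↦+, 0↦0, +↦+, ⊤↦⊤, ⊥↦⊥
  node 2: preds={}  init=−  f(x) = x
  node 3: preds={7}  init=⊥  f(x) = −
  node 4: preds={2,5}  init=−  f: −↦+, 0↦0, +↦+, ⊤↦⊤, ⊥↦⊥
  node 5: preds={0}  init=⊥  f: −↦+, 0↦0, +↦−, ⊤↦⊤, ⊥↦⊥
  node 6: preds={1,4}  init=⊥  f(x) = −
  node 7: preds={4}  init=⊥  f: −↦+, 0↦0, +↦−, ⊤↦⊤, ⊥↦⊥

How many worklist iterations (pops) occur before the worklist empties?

Trace (14 dequeues):
  [1] u=0 | in 0 | out 0 | prev ⊥ | push {}
  [2] u=1 | in − | out ⊤ | prev 0 | push {0}
  [3] u=2 | in ⊥ | out − | ==
  [4] u=3 | in ⊥ | out − | prev ⊥ | push {}
  [5] u=4 | in − | out ⊤ | prev − | push {1}
  [6] u=5 | in 0 | out 0 | prev ⊥ | push {4}
  [7] u=6 | in ⊤ | out − | prev ⊥ | push {}
  [8] u=7 | in ⊤ | out ⊤ | prev ⊥ | push {3}
  [9] u=0 | in ⊤ | out ⊤ | prev 0 | push {5}
  [10] u=1 | in ⊤ | out ⊤ | ==
  [11] u=4 | in ⊤ | out ⊤ | ==
  [12] u=3 | in ⊤ | out − | ==
  [13] u=5 | in ⊤ | out ⊤ | prev 0 | push {4}
  [14] u=4 | in ⊤ | out ⊤ | ==

Converged values:
  [0] ⊤
  [1] ⊤
  [2] −
  [3] −
  [4] ⊤
  [5] ⊤
  [6] −
  [7] ⊤

14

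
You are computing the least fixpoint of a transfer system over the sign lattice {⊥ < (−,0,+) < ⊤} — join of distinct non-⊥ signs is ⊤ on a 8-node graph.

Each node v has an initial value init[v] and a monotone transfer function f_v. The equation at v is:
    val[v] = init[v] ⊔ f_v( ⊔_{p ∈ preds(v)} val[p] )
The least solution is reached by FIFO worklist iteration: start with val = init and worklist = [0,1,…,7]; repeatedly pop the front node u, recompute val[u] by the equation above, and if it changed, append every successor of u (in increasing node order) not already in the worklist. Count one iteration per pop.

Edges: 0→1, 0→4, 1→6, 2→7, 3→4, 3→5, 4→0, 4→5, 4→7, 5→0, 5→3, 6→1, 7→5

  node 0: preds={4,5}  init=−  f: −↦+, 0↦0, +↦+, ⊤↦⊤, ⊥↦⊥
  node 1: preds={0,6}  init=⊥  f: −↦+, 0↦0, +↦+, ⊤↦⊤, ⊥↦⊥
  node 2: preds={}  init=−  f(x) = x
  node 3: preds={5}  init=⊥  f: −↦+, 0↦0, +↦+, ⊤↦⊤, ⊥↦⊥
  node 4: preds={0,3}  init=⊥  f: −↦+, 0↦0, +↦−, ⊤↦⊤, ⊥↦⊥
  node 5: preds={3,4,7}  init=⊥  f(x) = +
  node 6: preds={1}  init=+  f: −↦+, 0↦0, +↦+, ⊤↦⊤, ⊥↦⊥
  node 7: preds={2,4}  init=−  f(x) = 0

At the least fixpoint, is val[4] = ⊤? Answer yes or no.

yes

Trace (16 dequeues):
  [1] u=0 | in ⊥ | out − | ==
  [2] u=1 | in ⊤ | out ⊤ | prev ⊥ | push {}
  [3] u=2 | in ⊥ | out − | ==
  [4] u=3 | in ⊥ | out ⊥ | ==
  [5] u=4 | in − | out + | prev ⊥ | push {0}
  [6] u=5 | in ⊤ | out + | prev ⊥ | push {3}
  [7] u=6 | in ⊤ | out ⊤ | prev + | push {1}
  [8] u=7 | in ⊤ | out ⊤ | prev − | push {5}
  [9] u=0 | in + | out ⊤ | prev − | push {4}
  [10] u=3 | in + | out + | prev ⊥ | push {}
  [11] u=1 | in ⊤ | out ⊤ | ==
  [12] u=5 | in ⊤ | out + | ==
  [13] u=4 | in ⊤ | out ⊤ | prev + | push {0,5,7}
  [14] u=0 | in ⊤ | out ⊤ | ==
  [15] u=5 | in ⊤ | out + | ==
  [16] u=7 | in ⊤ | out ⊤ | ==

Converged values:
  [0] ⊤
  [1] ⊤
  [2] −
  [3] +
  [4] ⊤
  [5] +
  [6] ⊤
  [7] ⊤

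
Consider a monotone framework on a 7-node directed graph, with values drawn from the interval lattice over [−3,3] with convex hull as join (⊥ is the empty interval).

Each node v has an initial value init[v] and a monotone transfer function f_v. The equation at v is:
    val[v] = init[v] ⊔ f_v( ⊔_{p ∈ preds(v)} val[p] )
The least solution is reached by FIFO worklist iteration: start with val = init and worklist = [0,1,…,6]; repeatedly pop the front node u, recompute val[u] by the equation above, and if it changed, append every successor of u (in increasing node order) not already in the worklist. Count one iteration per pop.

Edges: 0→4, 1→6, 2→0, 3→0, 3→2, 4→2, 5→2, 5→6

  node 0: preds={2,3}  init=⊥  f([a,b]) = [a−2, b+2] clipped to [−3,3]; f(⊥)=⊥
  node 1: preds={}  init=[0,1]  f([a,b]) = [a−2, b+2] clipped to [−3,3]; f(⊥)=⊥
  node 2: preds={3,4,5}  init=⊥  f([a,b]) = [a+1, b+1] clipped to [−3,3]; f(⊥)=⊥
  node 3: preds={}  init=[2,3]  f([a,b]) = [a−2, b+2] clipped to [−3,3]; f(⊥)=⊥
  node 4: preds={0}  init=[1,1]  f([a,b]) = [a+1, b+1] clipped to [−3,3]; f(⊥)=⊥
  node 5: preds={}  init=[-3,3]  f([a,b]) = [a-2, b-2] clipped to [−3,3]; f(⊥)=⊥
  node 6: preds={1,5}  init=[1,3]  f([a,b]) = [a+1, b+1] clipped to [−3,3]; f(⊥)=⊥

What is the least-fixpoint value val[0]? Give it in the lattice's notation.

[-3,3]

Iteration log — 11 steps:
  step 1. node 0  ⊔preds=[2,3]  new=[0,3]  old=⊥  +wl: 
  step 2. node 1  ⊔preds=⊥  new=[0,1]  stable
  step 3. node 2  ⊔preds=[-3,3]  new=[-2,3]  old=⊥  +wl: 0
  step 4. node 3  ⊔preds=⊥  new=[2,3]  stable
  step 5. node 4  ⊔preds=[0,3]  new=[1,3]  old=[1,1]  +wl: 2
  step 6. node 5  ⊔preds=⊥  new=[-3,3]  stable
  step 7. node 6  ⊔preds=[-3,3]  new=[-2,3]  old=[1,3]  +wl: 
  step 8. node 0  ⊔preds=[-2,3]  new=[-3,3]  old=[0,3]  +wl: 4
  step 9. node 2  ⊔preds=[-3,3]  new=[-2,3]  stable
  step 10. node 4  ⊔preds=[-3,3]  new=[-2,3]  old=[1,3]  +wl: 2
  step 11. node 2  ⊔preds=[-3,3]  new=[-2,3]  stable

Least fixpoint reached:
  node 0: [-3,3]
  node 1: [0,1]
  node 2: [-2,3]
  node 3: [2,3]
  node 4: [-2,3]
  node 5: [-3,3]
  node 6: [-2,3]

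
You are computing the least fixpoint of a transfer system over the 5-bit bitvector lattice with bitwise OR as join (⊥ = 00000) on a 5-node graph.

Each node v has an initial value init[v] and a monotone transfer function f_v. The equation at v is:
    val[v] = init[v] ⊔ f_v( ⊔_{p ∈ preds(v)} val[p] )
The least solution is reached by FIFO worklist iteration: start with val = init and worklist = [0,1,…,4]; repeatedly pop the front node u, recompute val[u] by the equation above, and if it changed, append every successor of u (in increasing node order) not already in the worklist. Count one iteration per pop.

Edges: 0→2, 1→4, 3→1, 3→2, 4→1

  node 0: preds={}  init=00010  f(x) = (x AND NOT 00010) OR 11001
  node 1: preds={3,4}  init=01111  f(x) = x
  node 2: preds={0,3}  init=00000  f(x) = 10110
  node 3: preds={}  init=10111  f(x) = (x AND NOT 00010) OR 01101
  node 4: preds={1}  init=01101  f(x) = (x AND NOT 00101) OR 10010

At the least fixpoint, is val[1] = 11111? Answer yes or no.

Iteration log — 7 steps:
  step 1. node 0  ⊔preds=00000  new=11011  old=00010  +wl: 
  step 2. node 1  ⊔preds=11111  new=11111  old=01111  +wl: 
  step 3. node 2  ⊔preds=11111  new=10110  old=00000  +wl: 
  step 4. node 3  ⊔preds=00000  new=11111  old=10111  +wl: 1,2
  step 5. node 4  ⊔preds=11111  new=11111  old=01101  +wl: 
  step 6. node 1  ⊔preds=11111  new=11111  stable
  step 7. node 2  ⊔preds=11111  new=10110  stable

Least fixpoint reached:
  node 0: 11011
  node 1: 11111
  node 2: 10110
  node 3: 11111
  node 4: 11111

yes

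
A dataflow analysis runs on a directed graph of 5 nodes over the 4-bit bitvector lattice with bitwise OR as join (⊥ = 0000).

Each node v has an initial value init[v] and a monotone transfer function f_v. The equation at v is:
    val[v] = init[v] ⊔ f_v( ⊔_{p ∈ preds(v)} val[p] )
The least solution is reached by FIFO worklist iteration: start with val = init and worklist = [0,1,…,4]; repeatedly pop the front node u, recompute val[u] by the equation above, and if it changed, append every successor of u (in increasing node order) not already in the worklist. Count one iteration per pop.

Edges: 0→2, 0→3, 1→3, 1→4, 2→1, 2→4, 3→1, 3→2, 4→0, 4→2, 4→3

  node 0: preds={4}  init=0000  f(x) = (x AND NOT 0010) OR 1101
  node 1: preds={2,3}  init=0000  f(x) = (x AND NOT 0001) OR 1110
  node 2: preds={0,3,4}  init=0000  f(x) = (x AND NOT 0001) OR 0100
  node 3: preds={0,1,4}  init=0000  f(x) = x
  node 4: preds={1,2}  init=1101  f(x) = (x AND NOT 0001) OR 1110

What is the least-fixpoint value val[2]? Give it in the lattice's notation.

1110

Worklist (11 pops):
  #1 pop 0: in=1101 → 1101 (was 0000); enqueue []
  #2 pop 1: in=0000 → 1110 (was 0000); enqueue []
  #3 pop 2: in=1101 → 1100 (was 0000); enqueue [1]
  #4 pop 3: in=1111 → 1111 (was 0000); enqueue [2]
  #5 pop 4: in=1110 → 1111 (was 1101); enqueue [0,3]
  #6 pop 1: in=1111 → 1110 (no change)
  #7 pop 2: in=1111 → 1110 (was 1100); enqueue [1,4]
  #8 pop 0: in=1111 → 1101 (no change)
  #9 pop 3: in=1111 → 1111 (no change)
  #10 pop 1: in=1111 → 1110 (no change)
  #11 pop 4: in=1110 → 1111 (no change)

Fixpoint:
  val[0] = 1101
  val[1] = 1110
  val[2] = 1110
  val[3] = 1111
  val[4] = 1111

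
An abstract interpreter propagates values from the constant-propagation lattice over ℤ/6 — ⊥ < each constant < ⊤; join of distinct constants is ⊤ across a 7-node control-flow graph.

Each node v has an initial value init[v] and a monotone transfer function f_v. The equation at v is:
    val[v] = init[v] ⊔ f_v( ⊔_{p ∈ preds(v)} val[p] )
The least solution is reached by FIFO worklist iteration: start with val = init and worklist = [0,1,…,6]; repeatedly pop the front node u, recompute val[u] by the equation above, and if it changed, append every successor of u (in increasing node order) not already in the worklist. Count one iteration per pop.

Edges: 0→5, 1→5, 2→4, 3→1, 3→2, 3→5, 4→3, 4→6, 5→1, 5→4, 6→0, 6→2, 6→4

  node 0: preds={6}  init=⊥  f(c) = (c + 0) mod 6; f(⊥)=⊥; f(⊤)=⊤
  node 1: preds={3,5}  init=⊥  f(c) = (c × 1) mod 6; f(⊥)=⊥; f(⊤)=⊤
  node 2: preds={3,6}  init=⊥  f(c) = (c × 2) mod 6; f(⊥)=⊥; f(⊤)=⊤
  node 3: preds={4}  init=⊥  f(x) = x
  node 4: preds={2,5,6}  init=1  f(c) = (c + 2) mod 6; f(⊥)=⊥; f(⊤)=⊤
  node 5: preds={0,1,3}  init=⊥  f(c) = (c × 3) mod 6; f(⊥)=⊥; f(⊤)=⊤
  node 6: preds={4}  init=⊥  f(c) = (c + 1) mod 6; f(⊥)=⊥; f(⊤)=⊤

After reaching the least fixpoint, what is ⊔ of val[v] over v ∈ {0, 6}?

Iteration log — 20 steps:
  step 1. node 0  ⊔preds=⊥  new=⊥  stable
  step 2. node 1  ⊔preds=⊥  new=⊥  stable
  step 3. node 2  ⊔preds=⊥  new=⊥  stable
  step 4. node 3  ⊔preds=1  new=1  old=⊥  +wl: 1,2
  step 5. node 4  ⊔preds=⊥  new=1  stable
  step 6. node 5  ⊔preds=1  new=3  old=⊥  +wl: 4
  step 7. node 6  ⊔preds=1  new=2  old=⊥  +wl: 0
  step 8. node 1  ⊔preds=⊤  new=⊤  old=⊥  +wl: 5
  step 9. node 2  ⊔preds=⊤  new=⊤  old=⊥  +wl: 
  step 10. node 4  ⊔preds=⊤  new=⊤  old=1  +wl: 3,6
  step 11. node 0  ⊔preds=2  new=2  old=⊥  +wl: 
  step 12. node 5  ⊔preds=⊤  new=⊤  old=3  +wl: 1,4
  step 13. node 3  ⊔preds=⊤  new=⊤  old=1  +wl: 2,5
  step 14. node 6  ⊔preds=⊤  new=⊤  old=2  +wl: 0
  step 15. node 1  ⊔preds=⊤  new=⊤  stable
  step 16. node 4  ⊔preds=⊤  new=⊤  stable
  step 17. node 2  ⊔preds=⊤  new=⊤  stable
  step 18. node 5  ⊔preds=⊤  new=⊤  stable
  step 19. node 0  ⊔preds=⊤  new=⊤  old=2  +wl: 5
  step 20. node 5  ⊔preds=⊤  new=⊤  stable

Least fixpoint reached:
  node 0: ⊤
  node 1: ⊤
  node 2: ⊤
  node 3: ⊤
  node 4: ⊤
  node 5: ⊤
  node 6: ⊤

⊤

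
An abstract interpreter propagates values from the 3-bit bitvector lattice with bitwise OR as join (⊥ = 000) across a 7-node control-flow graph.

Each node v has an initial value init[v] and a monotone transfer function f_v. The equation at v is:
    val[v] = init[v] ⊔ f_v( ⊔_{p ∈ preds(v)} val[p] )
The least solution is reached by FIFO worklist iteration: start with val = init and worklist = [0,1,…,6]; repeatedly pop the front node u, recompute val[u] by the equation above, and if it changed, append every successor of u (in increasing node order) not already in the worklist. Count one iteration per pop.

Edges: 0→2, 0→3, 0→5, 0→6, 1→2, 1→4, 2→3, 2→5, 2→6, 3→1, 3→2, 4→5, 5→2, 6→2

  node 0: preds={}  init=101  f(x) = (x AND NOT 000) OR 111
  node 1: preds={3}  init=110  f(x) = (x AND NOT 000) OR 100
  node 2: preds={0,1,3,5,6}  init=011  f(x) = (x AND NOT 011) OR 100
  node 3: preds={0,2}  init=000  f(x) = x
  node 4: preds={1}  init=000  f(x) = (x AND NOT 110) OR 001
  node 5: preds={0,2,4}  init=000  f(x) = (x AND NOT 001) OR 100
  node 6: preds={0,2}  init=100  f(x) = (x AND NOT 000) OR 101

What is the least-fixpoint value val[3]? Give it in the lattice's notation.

Trace (10 dequeues):
  [1] u=0 | in 000 | out 111 | prev 101 | push {}
  [2] u=1 | in 000 | out 110 | ==
  [3] u=2 | in 111 | out 111 | prev 011 | push {}
  [4] u=3 | in 111 | out 111 | prev 000 | push {1,2}
  [5] u=4 | in 110 | out 001 | prev 000 | push {}
  [6] u=5 | in 111 | out 110 | prev 000 | push {}
  [7] u=6 | in 111 | out 111 | prev 100 | push {}
  [8] u=1 | in 111 | out 111 | prev 110 | push {4}
  [9] u=2 | in 111 | out 111 | ==
  [10] u=4 | in 111 | out 001 | ==

Converged values:
  [0] 111
  [1] 111
  [2] 111
  [3] 111
  [4] 001
  [5] 110
  [6] 111

111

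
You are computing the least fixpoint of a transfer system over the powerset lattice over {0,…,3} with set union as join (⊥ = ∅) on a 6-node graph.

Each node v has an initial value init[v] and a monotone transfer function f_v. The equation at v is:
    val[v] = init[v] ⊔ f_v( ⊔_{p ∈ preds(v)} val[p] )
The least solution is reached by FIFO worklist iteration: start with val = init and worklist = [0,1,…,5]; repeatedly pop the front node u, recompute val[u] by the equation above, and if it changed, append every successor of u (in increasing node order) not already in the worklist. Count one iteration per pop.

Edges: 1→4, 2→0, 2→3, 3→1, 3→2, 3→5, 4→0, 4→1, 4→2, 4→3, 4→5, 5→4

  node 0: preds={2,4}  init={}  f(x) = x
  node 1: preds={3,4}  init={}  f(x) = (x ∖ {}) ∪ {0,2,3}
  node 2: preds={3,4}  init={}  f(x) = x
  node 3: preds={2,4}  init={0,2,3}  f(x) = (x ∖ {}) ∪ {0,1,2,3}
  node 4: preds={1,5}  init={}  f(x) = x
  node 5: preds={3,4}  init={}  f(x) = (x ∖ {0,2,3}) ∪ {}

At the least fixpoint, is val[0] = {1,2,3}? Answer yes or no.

Iteration log — 16 steps:
  step 1. node 0  ⊔preds={}  new={}  stable
  step 2. node 1  ⊔preds={0,2,3}  new={0,2,3}  old={}  +wl: 
  step 3. node 2  ⊔preds={0,2,3}  new={0,2,3}  old={}  +wl: 0
  step 4. node 3  ⊔preds={0,2,3}  new={0,1,2,3}  old={0,2,3}  +wl: 1,2
  step 5. node 4  ⊔preds={0,2,3}  new={0,2,3}  old={}  +wl: 3
  step 6. node 5  ⊔preds={0,1,2,3}  new={1}  old={}  +wl: 4
  step 7. node 0  ⊔preds={0,2,3}  new={0,2,3}  old={}  +wl: 
  step 8. node 1  ⊔preds={0,1,2,3}  new={0,1,2,3}  old={0,2,3}  +wl: 
  step 9. node 2  ⊔preds={0,1,2,3}  new={0,1,2,3}  old={0,2,3}  +wl: 0
  step 10. node 3  ⊔preds={0,1,2,3}  new={0,1,2,3}  stable
  step 11. node 4  ⊔preds={0,1,2,3}  new={0,1,2,3}  old={0,2,3}  +wl: 1,2,3,5
  step 12. node 0  ⊔preds={0,1,2,3}  new={0,1,2,3}  old={0,2,3}  +wl: 
  step 13. node 1  ⊔preds={0,1,2,3}  new={0,1,2,3}  stable
  step 14. node 2  ⊔preds={0,1,2,3}  new={0,1,2,3}  stable
  step 15. node 3  ⊔preds={0,1,2,3}  new={0,1,2,3}  stable
  step 16. node 5  ⊔preds={0,1,2,3}  new={1}  stable

Least fixpoint reached:
  node 0: {0,1,2,3}
  node 1: {0,1,2,3}
  node 2: {0,1,2,3}
  node 3: {0,1,2,3}
  node 4: {0,1,2,3}
  node 5: {1}

no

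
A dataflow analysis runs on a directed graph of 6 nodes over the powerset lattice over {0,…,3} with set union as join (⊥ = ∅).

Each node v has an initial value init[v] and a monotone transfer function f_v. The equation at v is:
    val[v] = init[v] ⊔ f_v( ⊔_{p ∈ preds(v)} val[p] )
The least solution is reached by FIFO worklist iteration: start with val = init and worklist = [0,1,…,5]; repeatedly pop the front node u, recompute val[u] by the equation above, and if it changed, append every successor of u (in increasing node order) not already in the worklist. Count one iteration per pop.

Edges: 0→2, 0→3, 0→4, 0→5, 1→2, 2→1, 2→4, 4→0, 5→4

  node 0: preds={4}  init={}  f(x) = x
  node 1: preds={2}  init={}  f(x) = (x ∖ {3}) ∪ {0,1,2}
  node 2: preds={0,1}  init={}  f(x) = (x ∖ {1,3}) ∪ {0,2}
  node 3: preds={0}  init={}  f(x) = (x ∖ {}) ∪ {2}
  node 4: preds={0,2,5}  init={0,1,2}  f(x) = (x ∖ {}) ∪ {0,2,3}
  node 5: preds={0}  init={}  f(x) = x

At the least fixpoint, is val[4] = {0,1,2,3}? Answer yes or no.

Trace (13 dequeues):
  [1] u=0 | in {0,1,2} | out {0,1,2} | prev {} | push {}
  [2] u=1 | in {} | out {0,1,2} | prev {} | push {}
  [3] u=2 | in {0,1,2} | out {0,2} | prev {} | push {1}
  [4] u=3 | in {0,1,2} | out {0,1,2} | prev {} | push {}
  [5] u=4 | in {0,1,2} | out {0,1,2,3} | prev {0,1,2} | push {0}
  [6] u=5 | in {0,1,2} | out {0,1,2} | prev {} | push {4}
  [7] u=1 | in {0,2} | out {0,1,2} | ==
  [8] u=0 | in {0,1,2,3} | out {0,1,2,3} | prev {0,1,2} | push {2,3,5}
  [9] u=4 | in {0,1,2,3} | out {0,1,2,3} | ==
  [10] u=2 | in {0,1,2,3} | out {0,2} | ==
  [11] u=3 | in {0,1,2,3} | out {0,1,2,3} | prev {0,1,2} | push {}
  [12] u=5 | in {0,1,2,3} | out {0,1,2,3} | prev {0,1,2} | push {4}
  [13] u=4 | in {0,1,2,3} | out {0,1,2,3} | ==

Converged values:
  [0] {0,1,2,3}
  [1] {0,1,2}
  [2] {0,2}
  [3] {0,1,2,3}
  [4] {0,1,2,3}
  [5] {0,1,2,3}

yes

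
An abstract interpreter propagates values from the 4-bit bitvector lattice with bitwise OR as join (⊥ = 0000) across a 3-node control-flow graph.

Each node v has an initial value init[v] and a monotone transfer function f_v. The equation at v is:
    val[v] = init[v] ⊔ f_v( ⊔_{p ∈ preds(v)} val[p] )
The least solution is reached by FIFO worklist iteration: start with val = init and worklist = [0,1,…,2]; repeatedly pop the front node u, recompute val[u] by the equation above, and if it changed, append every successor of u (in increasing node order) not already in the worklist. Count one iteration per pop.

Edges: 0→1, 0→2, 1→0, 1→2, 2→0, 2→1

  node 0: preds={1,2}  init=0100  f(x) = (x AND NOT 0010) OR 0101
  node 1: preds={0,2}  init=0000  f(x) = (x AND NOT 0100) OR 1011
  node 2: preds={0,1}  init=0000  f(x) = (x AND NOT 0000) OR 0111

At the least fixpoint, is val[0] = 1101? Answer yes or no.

yes

Worklist (6 pops):
  #1 pop 0: in=0000 → 0101 (was 0100); enqueue []
  #2 pop 1: in=0101 → 1011 (was 0000); enqueue [0]
  #3 pop 2: in=1111 → 1111 (was 0000); enqueue [1]
  #4 pop 0: in=1111 → 1101 (was 0101); enqueue [2]
  #5 pop 1: in=1111 → 1011 (no change)
  #6 pop 2: in=1111 → 1111 (no change)

Fixpoint:
  val[0] = 1101
  val[1] = 1011
  val[2] = 1111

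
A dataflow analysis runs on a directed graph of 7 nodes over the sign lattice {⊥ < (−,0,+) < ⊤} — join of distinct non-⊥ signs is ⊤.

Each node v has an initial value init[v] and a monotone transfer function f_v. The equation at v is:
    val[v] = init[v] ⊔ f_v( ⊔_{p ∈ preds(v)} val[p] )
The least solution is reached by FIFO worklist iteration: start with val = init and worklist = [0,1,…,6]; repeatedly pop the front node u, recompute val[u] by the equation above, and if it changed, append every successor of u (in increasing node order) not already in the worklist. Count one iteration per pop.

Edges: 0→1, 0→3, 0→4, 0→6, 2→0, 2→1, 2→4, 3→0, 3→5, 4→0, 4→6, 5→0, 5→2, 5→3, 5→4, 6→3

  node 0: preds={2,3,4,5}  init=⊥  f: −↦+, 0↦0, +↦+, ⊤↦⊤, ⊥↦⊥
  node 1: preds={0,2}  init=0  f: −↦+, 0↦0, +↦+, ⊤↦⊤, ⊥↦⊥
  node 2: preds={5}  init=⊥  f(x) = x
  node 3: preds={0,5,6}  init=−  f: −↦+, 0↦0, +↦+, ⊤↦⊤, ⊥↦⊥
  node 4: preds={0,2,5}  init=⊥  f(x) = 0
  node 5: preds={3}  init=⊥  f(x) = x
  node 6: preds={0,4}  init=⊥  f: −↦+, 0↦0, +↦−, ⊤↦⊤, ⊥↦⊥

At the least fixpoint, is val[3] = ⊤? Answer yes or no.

Trace (14 dequeues):
  [1] u=0 | in − | out + | prev ⊥ | push {}
  [2] u=1 | in + | out ⊤ | prev 0 | push {}
  [3] u=2 | in ⊥ | out ⊥ | ==
  [4] u=3 | in + | out ⊤ | prev − | push {0}
  [5] u=4 | in + | out 0 | prev ⊥ | push {}
  [6] u=5 | in ⊤ | out ⊤ | prev ⊥ | push {2,3,4}
  [7] u=6 | in ⊤ | out ⊤ | prev ⊥ | push {}
  [8] u=0 | in ⊤ | out ⊤ | prev + | push {1,6}
  [9] u=2 | in ⊤ | out ⊤ | prev ⊥ | push {0}
  [10] u=3 | in ⊤ | out ⊤ | ==
  [11] u=4 | in ⊤ | out 0 | ==
  [12] u=1 | in ⊤ | out ⊤ | ==
  [13] u=6 | in ⊤ | out ⊤ | ==
  [14] u=0 | in ⊤ | out ⊤ | ==

Converged values:
  [0] ⊤
  [1] ⊤
  [2] ⊤
  [3] ⊤
  [4] 0
  [5] ⊤
  [6] ⊤

yes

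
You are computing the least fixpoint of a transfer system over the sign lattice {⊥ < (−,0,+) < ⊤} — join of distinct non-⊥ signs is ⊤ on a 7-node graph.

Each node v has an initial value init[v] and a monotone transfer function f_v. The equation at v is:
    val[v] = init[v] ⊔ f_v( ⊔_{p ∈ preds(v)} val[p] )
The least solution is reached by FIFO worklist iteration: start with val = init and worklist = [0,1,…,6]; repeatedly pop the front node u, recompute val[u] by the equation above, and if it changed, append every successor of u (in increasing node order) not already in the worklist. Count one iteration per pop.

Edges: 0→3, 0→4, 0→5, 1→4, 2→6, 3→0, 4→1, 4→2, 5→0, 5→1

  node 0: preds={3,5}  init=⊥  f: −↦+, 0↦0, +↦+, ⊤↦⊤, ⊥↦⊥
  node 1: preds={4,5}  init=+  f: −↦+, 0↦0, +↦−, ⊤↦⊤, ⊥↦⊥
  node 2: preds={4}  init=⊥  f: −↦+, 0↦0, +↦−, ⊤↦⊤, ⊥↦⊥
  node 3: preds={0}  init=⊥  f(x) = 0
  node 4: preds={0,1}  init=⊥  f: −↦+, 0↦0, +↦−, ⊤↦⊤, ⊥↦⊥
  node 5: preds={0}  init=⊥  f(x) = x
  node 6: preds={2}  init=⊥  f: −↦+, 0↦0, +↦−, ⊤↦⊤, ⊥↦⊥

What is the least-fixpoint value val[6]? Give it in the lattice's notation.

Trace (19 dequeues):
  [1] u=0 | in ⊥ | out ⊥ | ==
  [2] u=1 | in ⊥ | out + | ==
  [3] u=2 | in ⊥ | out ⊥ | ==
  [4] u=3 | in ⊥ | out 0 | prev ⊥ | push {0}
  [5] u=4 | in + | out − | prev ⊥ | push {1,2}
  [6] u=5 | in ⊥ | out ⊥ | ==
  [7] u=6 | in ⊥ | out ⊥ | ==
  [8] u=0 | in 0 | out 0 | prev ⊥ | push {3,4,5}
  [9] u=1 | in − | out + | ==
  [10] u=2 | in − | out + | prev ⊥ | push {6}
  [11] u=3 | in 0 | out 0 | ==
  [12] u=4 | in ⊤ | out ⊤ | prev − | push {1,2}
  [13] u=5 | in 0 | out 0 | prev ⊥ | push {0}
  [14] u=6 | in + | out − | prev ⊥ | push {}
  [15] u=1 | in ⊤ | out ⊤ | prev + | push {4}
  [16] u=2 | in ⊤ | out ⊤ | prev + | push {6}
  [17] u=0 | in 0 | out 0 | ==
  [18] u=4 | in ⊤ | out ⊤ | ==
  [19] u=6 | in ⊤ | out ⊤ | prev − | push {}

Converged values:
  [0] 0
  [1] ⊤
  [2] ⊤
  [3] 0
  [4] ⊤
  [5] 0
  [6] ⊤

⊤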